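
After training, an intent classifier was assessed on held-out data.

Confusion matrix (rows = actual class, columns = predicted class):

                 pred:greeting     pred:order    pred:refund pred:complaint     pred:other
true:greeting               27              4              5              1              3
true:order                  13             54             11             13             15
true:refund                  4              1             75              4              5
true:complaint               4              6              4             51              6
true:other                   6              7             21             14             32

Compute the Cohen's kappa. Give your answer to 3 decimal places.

0.520

Observed agreement pₒ = trace/N = 239/386 = 0.6192
Expected agreement pₑ = Σ (rowᵢ·colᵢ)/N² = (40·54 + 106·72 + 89·116 + 71·83 + 80·61)/386² = 0.2073
κ = (pₒ − pₑ)/(1 − pₑ) = (0.6192 − 0.2073)/(1 − 0.2073) = 0.520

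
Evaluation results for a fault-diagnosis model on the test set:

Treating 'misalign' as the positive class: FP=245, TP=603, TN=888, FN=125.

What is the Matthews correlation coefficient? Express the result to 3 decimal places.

MCC = (TP·TN − FP·FN) / √((TP+FP)(TP+FN)(TN+FP)(TN+FN))
Numerator = 603·888 − 245·125 = 504839
Denominator = √(848·728·1133·1013) = √708543611776 = 841750.3263
MCC = 504839 / 841750.3263 = 0.600

0.600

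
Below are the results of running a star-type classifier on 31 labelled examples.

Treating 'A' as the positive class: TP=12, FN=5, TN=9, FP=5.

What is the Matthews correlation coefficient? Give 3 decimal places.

0.349

MCC = (TP·TN − FP·FN) / √((TP+FP)(TP+FN)(TN+FP)(TN+FN))
Numerator = 12·9 − 5·5 = 83
Denominator = √(17·17·14·14) = √56644 = 238.0000
MCC = 83 / 238.0000 = 0.349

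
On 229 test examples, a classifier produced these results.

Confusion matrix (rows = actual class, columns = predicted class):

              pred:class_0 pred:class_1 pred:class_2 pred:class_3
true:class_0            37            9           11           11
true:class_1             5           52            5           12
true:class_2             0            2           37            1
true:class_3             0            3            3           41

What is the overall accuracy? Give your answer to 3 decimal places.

0.729

Accuracy = trace / total = (37+52+37+41=167) / 229 = 167/229 = 0.729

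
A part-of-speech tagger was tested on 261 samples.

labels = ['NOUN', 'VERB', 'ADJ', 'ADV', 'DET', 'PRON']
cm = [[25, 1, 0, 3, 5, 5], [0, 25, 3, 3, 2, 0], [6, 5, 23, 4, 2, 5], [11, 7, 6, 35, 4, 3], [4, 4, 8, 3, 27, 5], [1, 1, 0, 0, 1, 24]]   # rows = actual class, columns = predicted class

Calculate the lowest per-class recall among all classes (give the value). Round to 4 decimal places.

Per-class recall (TP/(TP+FN)):
  NOUN: TP=25, FN=1+0+3+5+5=14 → 25/39 = 0.64103
  VERB: TP=25, FN=0+3+3+2+0=8 → 25/33 = 0.75758
  ADJ: TP=23, FN=6+5+4+2+5=22 → 23/45 = 0.51111
  ADV: TP=35, FN=11+7+6+4+3=31 → 35/66 = 0.53030
  DET: TP=27, FN=4+4+8+3+5=24 → 27/51 = 0.52941
  PRON: TP=24, FN=1+1+0+0+1=3 → 24/27 = 0.88889
Lowest is class 'ADJ' with recall = 0.5111.

0.5111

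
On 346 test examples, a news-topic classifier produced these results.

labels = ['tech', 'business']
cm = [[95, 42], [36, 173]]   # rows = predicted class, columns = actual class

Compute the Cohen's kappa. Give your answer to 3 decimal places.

0.525

Observed agreement pₒ = trace/N = 268/346 = 0.7746
Expected agreement pₑ = Σ (rowᵢ·colᵢ)/N² = (131·137 + 215·209)/346² = 0.5253
κ = (pₒ − pₑ)/(1 − pₑ) = (0.7746 − 0.5253)/(1 − 0.5253) = 0.525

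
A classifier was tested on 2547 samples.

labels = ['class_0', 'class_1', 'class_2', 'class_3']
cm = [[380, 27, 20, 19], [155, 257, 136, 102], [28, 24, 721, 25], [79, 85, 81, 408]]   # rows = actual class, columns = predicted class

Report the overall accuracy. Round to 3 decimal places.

0.693

Accuracy = trace / total = (380+257+721+408=1766) / 2547 = 1766/2547 = 0.693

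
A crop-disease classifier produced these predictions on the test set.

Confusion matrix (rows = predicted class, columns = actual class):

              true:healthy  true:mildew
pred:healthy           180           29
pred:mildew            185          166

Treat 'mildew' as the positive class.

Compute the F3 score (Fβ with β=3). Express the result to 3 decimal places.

0.788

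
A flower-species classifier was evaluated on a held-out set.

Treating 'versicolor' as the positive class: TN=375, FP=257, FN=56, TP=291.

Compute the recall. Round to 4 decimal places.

0.8386

Recall = TP/(TP+FN) = 291/(291+56) = 291/347 = 0.8386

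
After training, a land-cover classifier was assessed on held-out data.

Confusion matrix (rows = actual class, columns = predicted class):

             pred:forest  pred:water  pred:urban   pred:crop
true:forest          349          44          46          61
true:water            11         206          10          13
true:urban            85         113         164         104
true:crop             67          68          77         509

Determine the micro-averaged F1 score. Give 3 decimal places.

0.637

Micro-averaging pools counts across classes: ΣTP=1228, ΣFP=699, ΣFN=699.
Micro-F1 score = 2·TP/(2·TP+FP+FN) on pooled counts = 0.637 (equals overall accuracy in single-label multiclass).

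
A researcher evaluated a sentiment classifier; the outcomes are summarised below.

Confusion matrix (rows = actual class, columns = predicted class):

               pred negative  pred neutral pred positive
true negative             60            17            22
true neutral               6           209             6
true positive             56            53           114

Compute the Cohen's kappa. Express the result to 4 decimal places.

Observed agreement pₒ = trace/N = 383/543 = 0.70534
Expected agreement pₑ = Σ (rowᵢ·colᵢ)/N² = (99·122 + 221·279 + 223·142)/543² = 0.35748
κ = (pₒ − pₑ)/(1 − pₑ) = (0.70534 − 0.35748)/(1 − 0.35748) = 0.5414

0.5414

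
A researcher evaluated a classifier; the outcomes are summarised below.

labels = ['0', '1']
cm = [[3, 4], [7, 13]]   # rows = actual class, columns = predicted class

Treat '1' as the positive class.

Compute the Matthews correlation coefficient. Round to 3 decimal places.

0.071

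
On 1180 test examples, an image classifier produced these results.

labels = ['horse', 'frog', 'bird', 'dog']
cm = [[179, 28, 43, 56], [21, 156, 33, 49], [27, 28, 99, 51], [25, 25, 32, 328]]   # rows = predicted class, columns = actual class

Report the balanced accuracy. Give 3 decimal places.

Balanced accuracy = mean of per-class recall.
  horse: recall = 179/252 = 0.7103
  frog: recall = 156/237 = 0.6582
  bird: recall = 99/207 = 0.4783
  dog: recall = 328/484 = 0.6777
Mean = (0.7103 + 0.6582 + 0.4783 + 0.6777) / 4 = 0.631

0.631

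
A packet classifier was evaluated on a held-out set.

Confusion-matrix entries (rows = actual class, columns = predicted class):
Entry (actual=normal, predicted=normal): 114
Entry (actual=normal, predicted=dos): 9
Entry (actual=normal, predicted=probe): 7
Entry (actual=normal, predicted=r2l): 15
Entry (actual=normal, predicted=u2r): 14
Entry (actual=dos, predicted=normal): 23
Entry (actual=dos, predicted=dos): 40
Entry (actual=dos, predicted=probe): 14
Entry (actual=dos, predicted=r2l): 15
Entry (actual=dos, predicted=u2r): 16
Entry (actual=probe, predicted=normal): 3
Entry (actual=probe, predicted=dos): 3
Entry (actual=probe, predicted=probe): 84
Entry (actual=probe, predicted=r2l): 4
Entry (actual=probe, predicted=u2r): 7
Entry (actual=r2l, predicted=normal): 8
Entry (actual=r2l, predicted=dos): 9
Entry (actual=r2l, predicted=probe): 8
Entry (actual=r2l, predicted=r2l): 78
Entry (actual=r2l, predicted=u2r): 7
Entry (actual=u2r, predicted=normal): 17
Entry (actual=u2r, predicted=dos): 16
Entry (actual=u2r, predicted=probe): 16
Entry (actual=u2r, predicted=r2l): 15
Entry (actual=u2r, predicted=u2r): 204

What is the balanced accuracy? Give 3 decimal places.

Balanced accuracy = mean of per-class recall.
  normal: recall = 114/159 = 0.7170
  dos: recall = 40/108 = 0.3704
  probe: recall = 84/101 = 0.8317
  r2l: recall = 78/110 = 0.7091
  u2r: recall = 204/268 = 0.7612
Mean = (0.7170 + 0.3704 + 0.8317 + 0.7091 + 0.7612) / 5 = 0.678

0.678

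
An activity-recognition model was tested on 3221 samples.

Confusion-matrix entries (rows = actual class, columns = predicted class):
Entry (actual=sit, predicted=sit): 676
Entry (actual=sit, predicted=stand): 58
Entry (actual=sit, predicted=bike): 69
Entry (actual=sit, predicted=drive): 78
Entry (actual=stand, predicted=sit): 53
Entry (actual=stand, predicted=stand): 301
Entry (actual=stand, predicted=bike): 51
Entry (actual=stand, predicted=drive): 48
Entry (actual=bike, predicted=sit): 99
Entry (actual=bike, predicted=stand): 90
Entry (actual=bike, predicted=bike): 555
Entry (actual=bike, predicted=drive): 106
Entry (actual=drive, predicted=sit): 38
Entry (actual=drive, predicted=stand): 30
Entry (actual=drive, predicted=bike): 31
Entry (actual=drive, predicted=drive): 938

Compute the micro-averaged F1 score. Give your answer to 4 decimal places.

Micro-averaging pools counts across classes: ΣTP=2470, ΣFP=751, ΣFN=751.
Micro-F1 score = 2·TP/(2·TP+FP+FN) on pooled counts = 0.7668 (equals overall accuracy in single-label multiclass).

0.7668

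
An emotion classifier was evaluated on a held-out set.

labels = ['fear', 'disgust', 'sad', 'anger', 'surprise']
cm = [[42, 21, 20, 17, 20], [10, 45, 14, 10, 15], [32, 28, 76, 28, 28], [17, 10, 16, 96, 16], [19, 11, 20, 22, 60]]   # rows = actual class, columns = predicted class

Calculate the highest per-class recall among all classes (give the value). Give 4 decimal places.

Per-class recall (TP/(TP+FN)):
  fear: TP=42, FN=21+20+17+20=78 → 42/120 = 0.35000
  disgust: TP=45, FN=10+14+10+15=49 → 45/94 = 0.47872
  sad: TP=76, FN=32+28+28+28=116 → 76/192 = 0.39583
  anger: TP=96, FN=17+10+16+16=59 → 96/155 = 0.61935
  surprise: TP=60, FN=19+11+20+22=72 → 60/132 = 0.45455
Highest is class 'anger' with recall = 0.6194.

0.6194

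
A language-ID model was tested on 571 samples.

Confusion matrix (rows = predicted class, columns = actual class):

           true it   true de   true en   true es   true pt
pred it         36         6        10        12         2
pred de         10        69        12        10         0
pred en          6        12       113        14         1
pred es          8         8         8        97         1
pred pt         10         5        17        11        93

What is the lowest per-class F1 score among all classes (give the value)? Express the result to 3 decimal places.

0.529

Per-class F1 score (2·TP/(2·TP+FP+FN)):
  it: TP=36, FP=6+10+12+2=30, FN=10+6+8+10=34 → 72/136 = 0.5294
  de: TP=69, FP=10+12+10+0=32, FN=6+12+8+5=31 → 138/201 = 0.6866
  en: TP=113, FP=6+12+14+1=33, FN=10+12+8+17=47 → 226/306 = 0.7386
  es: TP=97, FP=8+8+8+1=25, FN=12+10+14+11=47 → 194/266 = 0.7293
  pt: TP=93, FP=10+5+17+11=43, FN=2+0+1+1=4 → 186/233 = 0.7983
Lowest is class 'it' with F1 score = 0.529.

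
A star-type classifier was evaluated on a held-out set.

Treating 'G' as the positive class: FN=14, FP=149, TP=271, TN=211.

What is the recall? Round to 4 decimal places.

Recall = TP/(TP+FN) = 271/(271+14) = 271/285 = 0.9509

0.9509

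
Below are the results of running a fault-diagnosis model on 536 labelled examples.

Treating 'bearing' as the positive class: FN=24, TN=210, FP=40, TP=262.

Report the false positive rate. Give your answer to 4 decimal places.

0.1600

FPR = FP/(FP+TN) = 40/(40+210) = 0.1600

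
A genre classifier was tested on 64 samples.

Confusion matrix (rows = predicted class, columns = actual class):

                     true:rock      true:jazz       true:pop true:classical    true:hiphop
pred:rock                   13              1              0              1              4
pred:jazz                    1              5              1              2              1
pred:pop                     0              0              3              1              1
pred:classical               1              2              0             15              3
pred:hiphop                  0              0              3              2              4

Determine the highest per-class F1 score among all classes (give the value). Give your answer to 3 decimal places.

0.765

Per-class F1 score (2·TP/(2·TP+FP+FN)):
  rock: TP=13, FP=1+0+1+4=6, FN=1+0+1+0=2 → 26/34 = 0.7647
  jazz: TP=5, FP=1+1+2+1=5, FN=1+0+2+0=3 → 10/18 = 0.5556
  pop: TP=3, FP=0+0+1+1=2, FN=0+1+0+3=4 → 6/12 = 0.5000
  classical: TP=15, FP=1+2+0+3=6, FN=1+2+1+2=6 → 30/42 = 0.7143
  hiphop: TP=4, FP=0+0+3+2=5, FN=4+1+1+3=9 → 8/22 = 0.3636
Highest is class 'rock' with F1 score = 0.765.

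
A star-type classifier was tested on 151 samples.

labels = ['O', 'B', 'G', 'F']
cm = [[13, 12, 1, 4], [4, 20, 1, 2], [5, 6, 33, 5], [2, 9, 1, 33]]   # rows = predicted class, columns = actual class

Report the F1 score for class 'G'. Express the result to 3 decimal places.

One-vs-rest for 'G': TP = diagonal; FP = other classes predicted 'G'; FN = 'G' predicted as other.
F1 score = 2·TP/(2·TP+FP+FN).
G: TP=33, FP=5+6+5=16, FN=1+1+1=3 → 66/85 = 0.7765

0.776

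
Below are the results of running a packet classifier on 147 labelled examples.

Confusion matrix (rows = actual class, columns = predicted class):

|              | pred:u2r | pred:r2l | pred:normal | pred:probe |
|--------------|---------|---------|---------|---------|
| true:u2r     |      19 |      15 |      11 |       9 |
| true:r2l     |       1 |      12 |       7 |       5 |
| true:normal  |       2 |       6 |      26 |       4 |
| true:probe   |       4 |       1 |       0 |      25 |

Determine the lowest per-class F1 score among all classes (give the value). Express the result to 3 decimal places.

0.407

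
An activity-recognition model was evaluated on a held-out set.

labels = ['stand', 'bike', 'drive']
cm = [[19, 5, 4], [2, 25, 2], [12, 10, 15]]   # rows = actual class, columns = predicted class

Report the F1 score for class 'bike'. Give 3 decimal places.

0.725

One-vs-rest for 'bike': TP = diagonal; FP = other classes predicted 'bike'; FN = 'bike' predicted as other.
F1 score = 2·TP/(2·TP+FP+FN).
bike: TP=25, FP=5+10=15, FN=2+2=4 → 50/69 = 0.7246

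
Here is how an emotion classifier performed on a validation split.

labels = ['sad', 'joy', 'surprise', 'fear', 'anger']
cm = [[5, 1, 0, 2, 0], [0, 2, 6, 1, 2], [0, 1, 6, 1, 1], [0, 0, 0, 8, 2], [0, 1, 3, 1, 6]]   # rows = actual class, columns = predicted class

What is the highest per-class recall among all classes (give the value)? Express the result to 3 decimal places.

0.800

Per-class recall (TP/(TP+FN)):
  sad: TP=5, FN=1+0+2+0=3 → 5/8 = 0.6250
  joy: TP=2, FN=0+6+1+2=9 → 2/11 = 0.1818
  surprise: TP=6, FN=0+1+1+1=3 → 6/9 = 0.6667
  fear: TP=8, FN=0+0+0+2=2 → 8/10 = 0.8000
  anger: TP=6, FN=0+1+3+1=5 → 6/11 = 0.5455
Highest is class 'fear' with recall = 0.800.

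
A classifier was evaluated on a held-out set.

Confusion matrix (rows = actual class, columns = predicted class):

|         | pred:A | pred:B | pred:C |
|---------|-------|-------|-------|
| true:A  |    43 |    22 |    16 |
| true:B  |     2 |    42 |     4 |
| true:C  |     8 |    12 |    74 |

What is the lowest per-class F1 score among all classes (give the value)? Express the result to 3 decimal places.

0.642

Per-class F1 score (2·TP/(2·TP+FP+FN)):
  A: TP=43, FP=2+8=10, FN=22+16=38 → 86/134 = 0.6418
  B: TP=42, FP=22+12=34, FN=2+4=6 → 84/124 = 0.6774
  C: TP=74, FP=16+4=20, FN=8+12=20 → 148/188 = 0.7872
Lowest is class 'A' with F1 score = 0.642.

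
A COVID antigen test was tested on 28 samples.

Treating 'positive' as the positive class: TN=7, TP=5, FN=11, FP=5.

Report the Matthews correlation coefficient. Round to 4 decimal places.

MCC = (TP·TN − FP·FN) / √((TP+FP)(TP+FN)(TN+FP)(TN+FN))
Numerator = 5·7 − 5·11 = -20
Denominator = √(10·16·12·18) = √34560 = 185.9032
MCC = -20 / 185.9032 = -0.1076

-0.1076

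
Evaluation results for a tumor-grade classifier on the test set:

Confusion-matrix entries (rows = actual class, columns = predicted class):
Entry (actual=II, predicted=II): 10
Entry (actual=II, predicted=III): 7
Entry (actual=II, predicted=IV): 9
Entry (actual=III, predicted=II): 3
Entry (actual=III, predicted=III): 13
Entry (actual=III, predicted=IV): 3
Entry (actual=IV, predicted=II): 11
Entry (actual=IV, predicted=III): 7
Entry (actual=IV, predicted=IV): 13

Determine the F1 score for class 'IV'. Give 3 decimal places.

0.464

Treat 'IV' as positive and all other classes as negative.
F1 score = 2·TP/(2·TP+FP+FN).
IV: TP=13, FP=9+3=12, FN=11+7=18 → 26/56 = 0.4643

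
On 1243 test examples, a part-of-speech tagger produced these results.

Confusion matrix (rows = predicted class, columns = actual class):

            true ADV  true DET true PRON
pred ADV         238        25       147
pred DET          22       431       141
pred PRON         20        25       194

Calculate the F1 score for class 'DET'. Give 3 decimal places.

F1 score = 2·TP/(2·TP+FP+FN).
DET: TP=431, FP=22+141=163, FN=25+25=50 → 862/1075 = 0.8019

0.802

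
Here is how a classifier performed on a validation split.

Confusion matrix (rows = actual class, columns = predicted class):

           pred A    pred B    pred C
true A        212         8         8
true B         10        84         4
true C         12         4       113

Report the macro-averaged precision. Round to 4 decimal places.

Per-class precision (TP/(TP+FP)):
  A: TP=212, FP=10+12=22 → 212/234 = 0.90598
  B: TP=84, FP=8+4=12 → 84/96 = 0.87500
  C: TP=113, FP=8+4=12 → 113/125 = 0.90400
Macro-precision = mean = (0.90598 + 0.87500 + 0.90400) / 3 = 0.8950

0.8950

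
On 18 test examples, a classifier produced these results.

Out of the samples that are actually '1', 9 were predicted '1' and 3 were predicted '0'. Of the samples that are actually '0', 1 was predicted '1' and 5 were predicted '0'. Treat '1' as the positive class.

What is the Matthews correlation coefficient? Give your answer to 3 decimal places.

0.553

MCC = (TP·TN − FP·FN) / √((TP+FP)(TP+FN)(TN+FP)(TN+FN))
Numerator = 9·5 − 1·3 = 42
Denominator = √(10·12·6·8) = √5760 = 75.8947
MCC = 42 / 75.8947 = 0.553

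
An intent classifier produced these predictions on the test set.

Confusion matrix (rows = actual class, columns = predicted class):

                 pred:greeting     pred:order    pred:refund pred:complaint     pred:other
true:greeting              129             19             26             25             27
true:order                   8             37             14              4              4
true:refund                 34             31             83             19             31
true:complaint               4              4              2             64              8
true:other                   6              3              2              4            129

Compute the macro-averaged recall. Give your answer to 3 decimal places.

Per-class recall (TP/(TP+FN)):
  greeting: TP=129, FN=19+26+25+27=97 → 129/226 = 0.5708
  order: TP=37, FN=8+14+4+4=30 → 37/67 = 0.5522
  refund: TP=83, FN=34+31+19+31=115 → 83/198 = 0.4192
  complaint: TP=64, FN=4+4+2+8=18 → 64/82 = 0.7805
  other: TP=129, FN=6+3+2+4=15 → 129/144 = 0.8958
Macro-recall = mean = (0.5708 + 0.5522 + 0.4192 + 0.7805 + 0.8958) / 5 = 0.644

0.644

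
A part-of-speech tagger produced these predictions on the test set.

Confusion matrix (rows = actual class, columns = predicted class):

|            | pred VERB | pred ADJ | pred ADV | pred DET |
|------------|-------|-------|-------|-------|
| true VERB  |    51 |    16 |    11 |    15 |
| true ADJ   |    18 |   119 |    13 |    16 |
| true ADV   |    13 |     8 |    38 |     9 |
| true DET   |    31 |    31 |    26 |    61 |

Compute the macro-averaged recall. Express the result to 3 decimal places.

Per-class recall (TP/(TP+FN)):
  VERB: TP=51, FN=16+11+15=42 → 51/93 = 0.5484
  ADJ: TP=119, FN=18+13+16=47 → 119/166 = 0.7169
  ADV: TP=38, FN=13+8+9=30 → 38/68 = 0.5588
  DET: TP=61, FN=31+31+26=88 → 61/149 = 0.4094
Macro-recall = mean = (0.5484 + 0.7169 + 0.5588 + 0.4094) / 4 = 0.558

0.558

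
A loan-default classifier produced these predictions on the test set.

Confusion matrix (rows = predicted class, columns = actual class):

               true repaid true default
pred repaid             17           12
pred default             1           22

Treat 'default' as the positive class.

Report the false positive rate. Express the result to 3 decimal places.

0.056

FPR = FP/(FP+TN) = 1/(1+17) = 0.056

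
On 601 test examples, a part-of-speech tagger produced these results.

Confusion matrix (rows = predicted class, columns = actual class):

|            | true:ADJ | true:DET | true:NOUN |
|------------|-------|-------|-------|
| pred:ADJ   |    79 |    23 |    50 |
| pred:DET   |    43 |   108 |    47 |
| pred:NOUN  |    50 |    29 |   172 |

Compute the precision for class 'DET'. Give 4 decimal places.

Treat 'DET' as positive and all other classes as negative.
precision = TP/(TP+FP).
DET: TP=108, FP=43+47=90 → 108/198 = 0.54545

0.5455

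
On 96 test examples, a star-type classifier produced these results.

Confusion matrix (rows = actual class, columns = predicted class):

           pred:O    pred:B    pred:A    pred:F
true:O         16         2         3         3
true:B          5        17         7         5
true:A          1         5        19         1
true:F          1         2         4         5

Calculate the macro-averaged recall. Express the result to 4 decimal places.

Per-class recall (TP/(TP+FN)):
  O: TP=16, FN=2+3+3=8 → 16/24 = 0.66667
  B: TP=17, FN=5+7+5=17 → 17/34 = 0.50000
  A: TP=19, FN=1+5+1=7 → 19/26 = 0.73077
  F: TP=5, FN=1+2+4=7 → 5/12 = 0.41667
Macro-recall = mean = (0.66667 + 0.50000 + 0.73077 + 0.41667) / 4 = 0.5785

0.5785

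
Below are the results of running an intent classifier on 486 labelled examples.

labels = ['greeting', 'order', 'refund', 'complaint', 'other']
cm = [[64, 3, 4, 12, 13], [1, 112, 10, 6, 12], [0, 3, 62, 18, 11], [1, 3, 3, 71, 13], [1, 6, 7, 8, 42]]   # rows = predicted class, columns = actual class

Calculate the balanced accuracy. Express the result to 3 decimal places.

0.727

Balanced accuracy = mean of per-class recall.
  greeting: recall = 64/67 = 0.9552
  order: recall = 112/127 = 0.8819
  refund: recall = 62/86 = 0.7209
  complaint: recall = 71/115 = 0.6174
  other: recall = 42/91 = 0.4615
Mean = (0.9552 + 0.8819 + 0.7209 + 0.6174 + 0.4615) / 5 = 0.727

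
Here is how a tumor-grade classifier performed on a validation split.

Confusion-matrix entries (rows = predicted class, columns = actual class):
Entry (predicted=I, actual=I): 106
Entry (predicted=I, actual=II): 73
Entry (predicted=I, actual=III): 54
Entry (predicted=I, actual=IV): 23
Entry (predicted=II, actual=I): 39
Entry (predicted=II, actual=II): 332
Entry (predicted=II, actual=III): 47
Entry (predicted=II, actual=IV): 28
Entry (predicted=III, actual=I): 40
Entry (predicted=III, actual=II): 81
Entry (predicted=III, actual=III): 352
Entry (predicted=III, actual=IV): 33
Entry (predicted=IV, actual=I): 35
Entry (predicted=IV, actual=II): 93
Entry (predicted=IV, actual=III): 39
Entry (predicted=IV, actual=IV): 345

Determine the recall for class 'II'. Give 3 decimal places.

0.573

Treat 'II' as positive and all other classes as negative.
recall = TP/(TP+FN).
II: TP=332, FN=73+81+93=247 → 332/579 = 0.5734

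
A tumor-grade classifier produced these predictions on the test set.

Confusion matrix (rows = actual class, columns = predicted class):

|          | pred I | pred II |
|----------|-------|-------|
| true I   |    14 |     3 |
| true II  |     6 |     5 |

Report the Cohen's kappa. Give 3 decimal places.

Observed agreement pₒ = trace/N = 19/28 = 0.6786
Expected agreement pₑ = Σ (rowᵢ·colᵢ)/N² = (17·20 + 11·8)/28² = 0.5459
κ = (pₒ − pₑ)/(1 − pₑ) = (0.6786 − 0.5459)/(1 − 0.5459) = 0.292

0.292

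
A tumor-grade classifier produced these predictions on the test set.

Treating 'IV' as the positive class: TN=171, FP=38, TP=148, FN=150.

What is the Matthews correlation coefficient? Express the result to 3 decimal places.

0.322

MCC = (TP·TN − FP·FN) / √((TP+FP)(TP+FN)(TN+FP)(TN+FN))
Numerator = 148·171 − 38·150 = 19608
Denominator = √(186·298·209·321) = √3718609092 = 60980.3992
MCC = 19608 / 60980.3992 = 0.322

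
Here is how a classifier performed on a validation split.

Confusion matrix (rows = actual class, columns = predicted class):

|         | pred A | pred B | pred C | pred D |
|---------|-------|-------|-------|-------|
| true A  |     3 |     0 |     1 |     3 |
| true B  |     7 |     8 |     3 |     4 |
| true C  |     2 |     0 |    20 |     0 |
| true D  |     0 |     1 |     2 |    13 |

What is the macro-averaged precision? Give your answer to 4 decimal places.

0.6395

Per-class precision (TP/(TP+FP)):
  A: TP=3, FP=7+2+0=9 → 3/12 = 0.25000
  B: TP=8, FP=0+0+1=1 → 8/9 = 0.88889
  C: TP=20, FP=1+3+2=6 → 20/26 = 0.76923
  D: TP=13, FP=3+4+0=7 → 13/20 = 0.65000
Macro-precision = mean = (0.25000 + 0.88889 + 0.76923 + 0.65000) / 4 = 0.6395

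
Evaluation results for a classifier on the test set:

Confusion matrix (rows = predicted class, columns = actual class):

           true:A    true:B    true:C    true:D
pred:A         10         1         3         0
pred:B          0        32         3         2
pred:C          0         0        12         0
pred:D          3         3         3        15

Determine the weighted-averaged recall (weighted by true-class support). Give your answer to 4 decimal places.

0.7931

Per-class recall (TP/(TP+FN)):
  A: TP=10, FN=0+0+3=3 → 10/13 = 0.76923
  B: TP=32, FN=1+0+3=4 → 32/36 = 0.88889
  C: TP=12, FN=3+3+3=9 → 12/21 = 0.57143
  D: TP=15, FN=0+2+0=2 → 15/17 = 0.88235
Weighted-recall = Σ (supportᵢ/N)·recallᵢ with N=87: (13/87)·0.76923 + (36/87)·0.88889 + (21/87)·0.57143 + (17/87)·0.88235 = 0.7931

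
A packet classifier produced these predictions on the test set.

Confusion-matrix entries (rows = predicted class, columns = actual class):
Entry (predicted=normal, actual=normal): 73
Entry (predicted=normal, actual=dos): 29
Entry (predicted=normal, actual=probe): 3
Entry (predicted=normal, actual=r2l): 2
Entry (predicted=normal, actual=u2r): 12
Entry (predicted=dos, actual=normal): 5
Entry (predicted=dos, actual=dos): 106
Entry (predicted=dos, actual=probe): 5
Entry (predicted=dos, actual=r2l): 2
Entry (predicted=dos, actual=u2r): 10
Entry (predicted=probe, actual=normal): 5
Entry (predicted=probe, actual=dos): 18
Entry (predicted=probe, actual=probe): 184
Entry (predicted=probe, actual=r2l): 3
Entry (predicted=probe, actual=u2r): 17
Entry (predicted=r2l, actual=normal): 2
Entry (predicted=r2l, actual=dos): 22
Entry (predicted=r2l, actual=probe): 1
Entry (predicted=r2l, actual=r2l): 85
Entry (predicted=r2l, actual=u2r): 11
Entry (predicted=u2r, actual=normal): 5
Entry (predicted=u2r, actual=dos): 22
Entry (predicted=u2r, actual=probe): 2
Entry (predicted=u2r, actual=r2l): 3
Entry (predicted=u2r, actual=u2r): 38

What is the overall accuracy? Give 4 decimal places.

Accuracy = trace / total = (73+106+184+85+38=486) / 665 = 486/665 = 0.7308

0.7308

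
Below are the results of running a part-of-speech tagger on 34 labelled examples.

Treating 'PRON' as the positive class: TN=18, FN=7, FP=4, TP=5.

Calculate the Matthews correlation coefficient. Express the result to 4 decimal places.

0.2544

MCC = (TP·TN − FP·FN) / √((TP+FP)(TP+FN)(TN+FP)(TN+FN))
Numerator = 5·18 − 4·7 = 62
Denominator = √(9·12·22·25) = √59400 = 243.7212
MCC = 62 / 243.7212 = 0.2544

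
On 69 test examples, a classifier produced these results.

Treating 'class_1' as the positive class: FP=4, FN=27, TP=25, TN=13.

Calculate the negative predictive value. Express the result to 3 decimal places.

NPV = TN/(TN+FN) = 13/(13+27) = 0.325

0.325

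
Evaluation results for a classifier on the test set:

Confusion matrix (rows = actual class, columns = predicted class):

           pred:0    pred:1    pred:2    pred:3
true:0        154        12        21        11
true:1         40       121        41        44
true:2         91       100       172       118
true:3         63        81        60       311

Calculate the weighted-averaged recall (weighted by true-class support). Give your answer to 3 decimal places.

0.526

Per-class recall (TP/(TP+FN)):
  0: TP=154, FN=12+21+11=44 → 154/198 = 0.7778
  1: TP=121, FN=40+41+44=125 → 121/246 = 0.4919
  2: TP=172, FN=91+100+118=309 → 172/481 = 0.3576
  3: TP=311, FN=63+81+60=204 → 311/515 = 0.6039
Weighted-recall = Σ (supportᵢ/N)·recallᵢ with N=1440: (198/1440)·0.7778 + (246/1440)·0.4919 + (481/1440)·0.3576 + (515/1440)·0.6039 = 0.526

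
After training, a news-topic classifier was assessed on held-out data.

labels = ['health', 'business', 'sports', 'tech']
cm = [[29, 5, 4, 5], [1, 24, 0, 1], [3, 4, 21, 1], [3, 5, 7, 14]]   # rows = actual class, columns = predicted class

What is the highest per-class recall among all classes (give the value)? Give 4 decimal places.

0.9231

Per-class recall (TP/(TP+FN)):
  health: TP=29, FN=5+4+5=14 → 29/43 = 0.67442
  business: TP=24, FN=1+0+1=2 → 24/26 = 0.92308
  sports: TP=21, FN=3+4+1=8 → 21/29 = 0.72414
  tech: TP=14, FN=3+5+7=15 → 14/29 = 0.48276
Highest is class 'business' with recall = 0.9231.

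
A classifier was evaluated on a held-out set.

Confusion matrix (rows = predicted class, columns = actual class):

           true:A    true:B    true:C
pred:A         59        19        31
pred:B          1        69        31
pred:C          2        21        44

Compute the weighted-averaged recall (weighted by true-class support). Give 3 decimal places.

0.621

Per-class recall (TP/(TP+FN)):
  A: TP=59, FN=1+2=3 → 59/62 = 0.9516
  B: TP=69, FN=19+21=40 → 69/109 = 0.6330
  C: TP=44, FN=31+31=62 → 44/106 = 0.4151
Weighted-recall = Σ (supportᵢ/N)·recallᵢ with N=277: (62/277)·0.9516 + (109/277)·0.6330 + (106/277)·0.4151 = 0.621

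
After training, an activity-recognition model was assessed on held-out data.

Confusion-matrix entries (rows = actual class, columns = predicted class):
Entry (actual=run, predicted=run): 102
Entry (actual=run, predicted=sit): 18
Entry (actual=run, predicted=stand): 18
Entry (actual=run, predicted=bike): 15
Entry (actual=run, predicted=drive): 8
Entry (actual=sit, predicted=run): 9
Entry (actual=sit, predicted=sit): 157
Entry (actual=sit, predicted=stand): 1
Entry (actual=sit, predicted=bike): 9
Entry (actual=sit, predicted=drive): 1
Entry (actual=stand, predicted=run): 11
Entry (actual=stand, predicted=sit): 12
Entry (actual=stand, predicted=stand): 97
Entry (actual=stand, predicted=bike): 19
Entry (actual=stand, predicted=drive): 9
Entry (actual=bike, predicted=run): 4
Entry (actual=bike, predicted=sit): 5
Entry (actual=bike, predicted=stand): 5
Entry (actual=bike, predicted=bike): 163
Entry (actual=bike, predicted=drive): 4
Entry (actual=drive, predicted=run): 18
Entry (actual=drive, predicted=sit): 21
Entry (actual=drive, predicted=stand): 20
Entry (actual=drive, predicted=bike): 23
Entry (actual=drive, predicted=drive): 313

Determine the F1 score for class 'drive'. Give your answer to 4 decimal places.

0.8575

Take TP from the diagonal, FP from the rest of the 'drive' prediction marginal, FN from the rest of the 'drive' actual marginal.
F1 score = 2·TP/(2·TP+FP+FN).
drive: TP=313, FP=8+1+9+4=22, FN=18+21+20+23=82 → 626/730 = 0.85753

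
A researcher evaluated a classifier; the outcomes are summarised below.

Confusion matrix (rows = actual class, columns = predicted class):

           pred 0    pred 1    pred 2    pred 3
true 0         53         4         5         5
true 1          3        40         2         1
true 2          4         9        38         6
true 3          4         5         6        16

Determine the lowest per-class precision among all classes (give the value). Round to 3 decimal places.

Per-class precision (TP/(TP+FP)):
  0: TP=53, FP=3+4+4=11 → 53/64 = 0.8281
  1: TP=40, FP=4+9+5=18 → 40/58 = 0.6897
  2: TP=38, FP=5+2+6=13 → 38/51 = 0.7451
  3: TP=16, FP=5+1+6=12 → 16/28 = 0.5714
Lowest is class '3' with precision = 0.571.

0.571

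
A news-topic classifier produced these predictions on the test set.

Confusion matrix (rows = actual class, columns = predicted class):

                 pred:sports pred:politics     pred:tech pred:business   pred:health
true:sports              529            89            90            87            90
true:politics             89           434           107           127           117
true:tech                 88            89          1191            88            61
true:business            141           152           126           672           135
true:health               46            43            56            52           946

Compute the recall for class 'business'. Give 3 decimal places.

0.548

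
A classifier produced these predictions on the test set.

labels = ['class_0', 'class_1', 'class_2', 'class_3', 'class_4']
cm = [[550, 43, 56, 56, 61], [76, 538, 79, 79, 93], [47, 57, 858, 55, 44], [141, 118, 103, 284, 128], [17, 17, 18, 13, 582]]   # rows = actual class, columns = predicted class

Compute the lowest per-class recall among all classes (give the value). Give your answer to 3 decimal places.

Per-class recall (TP/(TP+FN)):
  class_0: TP=550, FN=43+56+56+61=216 → 550/766 = 0.7180
  class_1: TP=538, FN=76+79+79+93=327 → 538/865 = 0.6220
  class_2: TP=858, FN=47+57+55+44=203 → 858/1061 = 0.8087
  class_3: TP=284, FN=141+118+103+128=490 → 284/774 = 0.3669
  class_4: TP=582, FN=17+17+18+13=65 → 582/647 = 0.8995
Lowest is class 'class_3' with recall = 0.367.

0.367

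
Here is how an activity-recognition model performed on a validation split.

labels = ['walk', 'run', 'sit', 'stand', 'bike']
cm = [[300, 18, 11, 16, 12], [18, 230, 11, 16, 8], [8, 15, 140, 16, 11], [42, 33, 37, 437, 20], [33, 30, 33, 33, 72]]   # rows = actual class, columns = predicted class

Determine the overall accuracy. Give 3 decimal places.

0.737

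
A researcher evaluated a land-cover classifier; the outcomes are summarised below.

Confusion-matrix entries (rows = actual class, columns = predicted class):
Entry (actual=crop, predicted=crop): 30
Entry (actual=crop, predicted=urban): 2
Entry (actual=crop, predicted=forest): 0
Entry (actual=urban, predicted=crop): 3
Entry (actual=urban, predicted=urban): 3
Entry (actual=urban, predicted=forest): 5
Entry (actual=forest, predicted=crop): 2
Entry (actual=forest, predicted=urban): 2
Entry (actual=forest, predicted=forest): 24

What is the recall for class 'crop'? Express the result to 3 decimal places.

0.938

Treat 'crop' as positive and all other classes as negative.
recall = TP/(TP+FN).
crop: TP=30, FN=2+0=2 → 30/32 = 0.9375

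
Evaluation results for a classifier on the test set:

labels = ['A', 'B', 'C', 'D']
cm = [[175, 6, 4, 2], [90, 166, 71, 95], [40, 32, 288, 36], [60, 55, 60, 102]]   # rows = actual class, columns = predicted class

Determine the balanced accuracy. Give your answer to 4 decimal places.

0.6062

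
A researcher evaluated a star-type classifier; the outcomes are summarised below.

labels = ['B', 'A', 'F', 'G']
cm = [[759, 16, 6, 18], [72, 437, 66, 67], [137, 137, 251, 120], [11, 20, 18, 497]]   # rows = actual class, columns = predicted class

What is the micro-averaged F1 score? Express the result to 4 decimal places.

Micro-averaging pools counts across classes: ΣTP=1944, ΣFP=688, ΣFN=688.
Micro-F1 score = 2·TP/(2·TP+FP+FN) on pooled counts = 0.7386 (equals overall accuracy in single-label multiclass).

0.7386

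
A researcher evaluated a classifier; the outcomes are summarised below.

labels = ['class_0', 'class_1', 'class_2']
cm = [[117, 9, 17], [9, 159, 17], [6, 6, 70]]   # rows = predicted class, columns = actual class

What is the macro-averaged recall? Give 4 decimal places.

0.8244

Per-class recall (TP/(TP+FN)):
  class_0: TP=117, FN=9+6=15 → 117/132 = 0.88636
  class_1: TP=159, FN=9+6=15 → 159/174 = 0.91379
  class_2: TP=70, FN=17+17=34 → 70/104 = 0.67308
Macro-recall = mean = (0.88636 + 0.91379 + 0.67308) / 3 = 0.8244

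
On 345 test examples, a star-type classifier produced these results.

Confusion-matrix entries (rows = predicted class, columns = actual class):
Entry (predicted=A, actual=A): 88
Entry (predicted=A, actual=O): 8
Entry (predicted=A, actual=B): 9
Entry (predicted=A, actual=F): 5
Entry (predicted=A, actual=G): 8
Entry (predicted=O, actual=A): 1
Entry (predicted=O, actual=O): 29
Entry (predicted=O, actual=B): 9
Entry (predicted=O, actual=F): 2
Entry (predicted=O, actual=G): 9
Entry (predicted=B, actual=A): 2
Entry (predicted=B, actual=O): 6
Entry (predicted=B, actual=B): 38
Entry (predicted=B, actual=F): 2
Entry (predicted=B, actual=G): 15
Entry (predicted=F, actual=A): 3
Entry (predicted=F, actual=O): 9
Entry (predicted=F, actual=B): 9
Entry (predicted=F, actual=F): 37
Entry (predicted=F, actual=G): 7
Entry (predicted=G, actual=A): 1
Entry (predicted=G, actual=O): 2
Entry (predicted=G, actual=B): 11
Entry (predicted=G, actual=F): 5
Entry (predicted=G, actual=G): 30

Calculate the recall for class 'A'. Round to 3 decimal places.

0.926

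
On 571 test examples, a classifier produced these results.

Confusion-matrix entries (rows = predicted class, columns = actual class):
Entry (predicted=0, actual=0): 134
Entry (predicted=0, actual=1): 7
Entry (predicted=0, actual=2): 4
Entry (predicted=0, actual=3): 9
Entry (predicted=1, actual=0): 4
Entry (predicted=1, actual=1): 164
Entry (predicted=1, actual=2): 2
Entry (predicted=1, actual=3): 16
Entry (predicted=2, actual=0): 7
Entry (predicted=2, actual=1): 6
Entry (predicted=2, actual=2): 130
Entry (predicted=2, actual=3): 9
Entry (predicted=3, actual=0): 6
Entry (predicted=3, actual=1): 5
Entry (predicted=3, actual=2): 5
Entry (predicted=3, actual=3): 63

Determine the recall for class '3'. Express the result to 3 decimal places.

0.649

recall = TP/(TP+FN).
3: TP=63, FN=9+16+9=34 → 63/97 = 0.6495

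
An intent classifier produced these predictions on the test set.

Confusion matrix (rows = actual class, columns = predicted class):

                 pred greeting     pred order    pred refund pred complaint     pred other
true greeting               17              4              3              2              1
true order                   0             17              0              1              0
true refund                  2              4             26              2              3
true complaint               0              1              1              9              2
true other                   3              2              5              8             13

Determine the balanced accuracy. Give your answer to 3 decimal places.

0.678

Balanced accuracy = mean of per-class recall.
  greeting: recall = 17/27 = 0.6296
  order: recall = 17/18 = 0.9444
  refund: recall = 26/37 = 0.7027
  complaint: recall = 9/13 = 0.6923
  other: recall = 13/31 = 0.4194
Mean = (0.6296 + 0.9444 + 0.7027 + 0.6923 + 0.4194) / 5 = 0.678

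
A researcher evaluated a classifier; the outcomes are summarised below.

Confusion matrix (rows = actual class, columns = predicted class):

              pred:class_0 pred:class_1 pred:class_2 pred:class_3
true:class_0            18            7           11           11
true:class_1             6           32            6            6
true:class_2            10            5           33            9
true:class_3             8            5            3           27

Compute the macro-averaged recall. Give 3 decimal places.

0.557

Per-class recall (TP/(TP+FN)):
  class_0: TP=18, FN=7+11+11=29 → 18/47 = 0.3830
  class_1: TP=32, FN=6+6+6=18 → 32/50 = 0.6400
  class_2: TP=33, FN=10+5+9=24 → 33/57 = 0.5789
  class_3: TP=27, FN=8+5+3=16 → 27/43 = 0.6279
Macro-recall = mean = (0.3830 + 0.6400 + 0.5789 + 0.6279) / 4 = 0.557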